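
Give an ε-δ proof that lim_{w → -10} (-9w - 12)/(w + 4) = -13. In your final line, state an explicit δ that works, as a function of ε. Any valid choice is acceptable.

Let ε > 0. We want δ > 0 with 0 < |w + 10| < δ ⇒ |(-9w - 12)/(w + 4) + 13| < ε.
Combining over a common denominator, (-9w - 12)/(w + 4) + 13 = [(-9w - 12)·(-6) − 78·(w + 4)] / [(-6)·(w + 4)] = -24(w + 10) / ((-6)(w + 4)).
So |(-9w - 12)/(w + 4) + 13| = 24|w + 10| / (6·|w + 4|).
Restrict δ ≤ 3. Then |w + 10| < 3 gives |w + 4| = |(w + 10) + (-6)| ≥ 6 − 3 = 3.
Hence |(-9w - 12)/(w + 4) + 13| < 24|w + 10|/(6·3) = (4/3)|w + 10|, which is < ε once |w + 10| < (3/4)ε.
Take δ = min(3, (3/4)ε). Then 0 < |w + 10| < δ forces both bounds, so |(-9w - 12)/(w + 4) + 13| < ε.

δ = min(3, (3/4)ε)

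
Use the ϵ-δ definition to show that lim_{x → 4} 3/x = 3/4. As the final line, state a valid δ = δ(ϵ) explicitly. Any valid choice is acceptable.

Suppose ϵ > 0. We seek δ > 0 such that 0 < |x − 4| < δ implies |3/x − (3/4)| < ϵ.
|3/x − (3/4)| = 3·|4 − x|/(4·|x|) = 3|x − 4|/(4|x|).
Require δ ≤ 2 so that |x| > 4 − 2 = 2, hence 4|x| > 8.
Then |3/x − (3/4)| < 3|x − 4|/8, which is < ϵ when |x − 4| < (8/3)ϵ.
Take δ = min(2, (8/3)ϵ). Then 0 < |x − 4| < δ gives both |x − 4| < 2 and |x − 4| < (8/3)ϵ, so |3/x − (3/4)| < ϵ.

δ = min(2, (8/3)ϵ)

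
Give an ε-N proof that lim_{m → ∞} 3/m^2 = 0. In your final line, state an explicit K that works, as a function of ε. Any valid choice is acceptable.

K = (3/ε)^{1/2}

Suppose ε > 0. For m ≥ 1, |3/m^2 − 0| = 3/m^2.
3/m^2 < ε ⇔ m^2 > 3/ε ⇔ m > (3/ε)^{1/2}.
Take K = (3/ε)^{1/2}. Then m > K implies 3/m^2 < ε.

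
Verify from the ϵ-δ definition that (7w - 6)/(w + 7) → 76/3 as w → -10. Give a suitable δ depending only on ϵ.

Fix ϵ > 0. We want δ > 0 with 0 < |w + 10| < δ ⇒ |(7w - 6)/(w + 7) − (76/3)| < ϵ.
Combining over a common denominator, (7w - 6)/(w + 7) − (76/3) = [(7w - 6)·(-3) − (-76)·(w + 7)] / [(-3)·(w + 7)] = 55(w + 10) / ((-3)(w + 7)).
So |(7w - 6)/(w + 7) − (76/3)| = 55|w + 10| / (3·|w + 7|).
Restrict δ ≤ 3/2. Then |w + 10| < 3/2 gives |w + 7| = |(w + 10) + (-3)| ≥ 3 − 3/2 = 3/2.
Hence |(7w - 6)/(w + 7) − (76/3)| < 55|w + 10|/(3·(3/2)) = (110/9)|w + 10|, which is < ϵ once |w + 10| < (9/110)ϵ.
Take δ = min(3/2, (9/110)ϵ). Then 0 < |w + 10| < δ forces both bounds, so |(7w - 6)/(w + 7) − (76/3)| < ϵ.

δ = min(3/2, (9/110)ϵ)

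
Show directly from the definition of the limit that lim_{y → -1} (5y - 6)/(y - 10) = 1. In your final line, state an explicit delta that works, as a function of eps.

delta = min(11/2, (11/8)eps)

Let eps > 0. We want delta > 0 with 0 < |y + 1| < delta ⇒ |(5y - 6)/(y - 10) − 1| < eps.
Combining over a common denominator, (5y - 6)/(y - 10) − 1 = [(5y - 6)·(-11) − (-11)·(y - 10)] / [(-11)·(y - 10)] = -44(y + 1) / ((-11)(y - 10)).
So |(5y - 6)/(y - 10) − 1| = 44|y + 1| / (11·|y − 10|).
Require delta ≤ 11/2, so |y − 10| ≥ |-11| − |y + 1| > 11 − 11/2 = 11/2.
Hence |(5y - 6)/(y - 10) − 1| < 44|y + 1|/(11·(11/2)) = (8/11)|y + 1|, which is < eps once |y + 1| < (11/8)eps.
Take delta = min(11/2, (11/8)eps). Then 0 < |y + 1| < delta forces both bounds, so |(5y - 6)/(y - 10) − 1| < eps.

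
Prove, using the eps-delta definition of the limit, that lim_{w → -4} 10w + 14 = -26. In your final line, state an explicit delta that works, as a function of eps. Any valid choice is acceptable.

delta = eps/10

Let eps > 0 be given. We need delta > 0 so that 0 < |w + 4| < delta implies |(10w + 14) + 26| < eps.
Since (10w + 14) + 26 = 10(w + 4), we have |(10w + 14) + 26| = 10|w + 4|.
Thus it suffices that |w + 4| < eps/10.
Take delta = eps/10. If 0 < |w + 4| < delta then |(10w + 14) + 26| = 10|w + 4| < 10·(eps/10) = eps.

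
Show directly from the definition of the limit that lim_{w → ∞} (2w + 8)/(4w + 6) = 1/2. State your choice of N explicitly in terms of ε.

N = (5/4)/ε

Suppose ε > 0. We seek N > 0 such that w > N implies |(2w + 8)/(4w + 6) − (1/2)| < ε.
(2w + 8)/(4w + 6) − (1/2) = (4(2w + 8) − 2(4w + 6)) / (4(4w + 6)) = 20/(4(4w + 6)).
For w > 0 we have 4w + 6 > 4w, so |(2w + 8)/(4w + 6) − (1/2)| = 20/(4(4w + 6)) < 20/(4·4w) = (5/4)/w.
Thus |(2w + 8)/(4w + 6) − (1/2)| < ε whenever w > (5/4)/ε.
Take N = (5/4)/ε. If w > N then |(2w + 8)/(4w + 6) − (1/2)| < (5/4)/w < ε.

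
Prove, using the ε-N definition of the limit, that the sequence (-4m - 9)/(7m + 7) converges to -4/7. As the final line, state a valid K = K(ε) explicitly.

Let ε > 0. For m ≥ 1, |(-4m - 9)/(7m + 7) + 4/7| = |-35|/(7(7m + 7)) = 35/(7(7m + 7)).
Since 7m + 7 ≥ 7m for m ≥ 1, this is ≤ 35/(7·7m) = (5/7)/m.
So |(-4m - 9)/(7m + 7) + 4/7| < ε whenever m > (5/7)/ε.
Take K = (5/7)/ε. If m > K then |(-4m - 9)/(7m + 7) + 4/7| ≤ (5/7)/m < ε.

K = (5/7)/ε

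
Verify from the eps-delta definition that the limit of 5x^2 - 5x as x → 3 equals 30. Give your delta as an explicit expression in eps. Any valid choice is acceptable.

Let eps > 0. We want delta > 0 such that 0 < |x − 3| < delta implies |(5x^2 - 5x) − 30| < eps.
(5x^2 - 5x) − 30 = 5x^2 - 5x - 30 = (x − 3)(5x + 10).
So |(5x^2 - 5x) − 30| = |x − 3|·|5x + 10|.
Assume first that |x − 3| < 1, so |x| < 4. Then |5x + 10| ≤ 5·4 + 10 = 30.
Hence |(5x^2 - 5x) − 30| ≤ 30|x − 3| < eps provided |x − 3| < eps/30.
Choosing delta = min(1, eps/30) ensures both conditions, hence |(5x^2 - 5x) − 30| < eps.

delta = min(1, eps/30)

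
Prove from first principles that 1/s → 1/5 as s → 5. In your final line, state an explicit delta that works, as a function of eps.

delta = min(5/2, (25/2)eps)

Let eps > 0 be given. We seek delta > 0 such that 0 < |s − 5| < delta implies |1/s − (1/5)| < eps.
|1/s − (1/5)| = |5 − s|/(5·|s|) = |s − 5|/(5|s|).
Restrict delta ≤ 5/2. Then |s − 5| < 5/2 gives |s| > 5/2, so 5|s| > 25/2.
Then |1/s − (1/5)| < |s − 5|/(25/2), which is < eps when |s − 5| < (25/2)eps.
Take delta = min(5/2, (25/2)eps). Then 0 < |s − 5| < delta gives both |s − 5| < 5/2 and |s − 5| < (25/2)eps, so |1/s − (1/5)| < eps.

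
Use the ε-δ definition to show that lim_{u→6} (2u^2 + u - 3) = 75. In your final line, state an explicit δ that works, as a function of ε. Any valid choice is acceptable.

Let ε > 0. We want δ > 0 such that 0 < |u − 6| < δ implies |(2u^2 + u - 3) − 75| < ε.
(2u^2 + u - 3) − 75 = 2u^2 + u - 78 = (u − 6)(2u + 13).
So |(2u^2 + u - 3) − 75| = |u − 6|·|2u + 13|.
Assume first that |u − 6| < 1, so |u| < 7. Then |2u + 13| ≤ 2·7 + 13 = 27.
Hence |(2u^2 + u - 3) − 75| ≤ 27|u − 6| < ε provided |u − 6| < ε/27.
Choosing δ = min(1, ε/27) ensures both conditions, hence |(2u^2 + u - 3) − 75| < ε.

δ = min(1, ε/27)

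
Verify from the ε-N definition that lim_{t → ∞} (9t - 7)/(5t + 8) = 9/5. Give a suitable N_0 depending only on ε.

Let ε > 0 be given. We seek N_0 > 0 such that t > N_0 implies |(9t - 7)/(5t + 8) − (9/5)| < ε.
(9t - 7)/(5t + 8) − (9/5) = (5(9t - 7) − 9(5t + 8)) / (5(5t + 8)) = -107/(5(5t + 8)).
For t > 0 we have 5t + 8 > 5t, so |(9t - 7)/(5t + 8) − (9/5)| = 107/(5(5t + 8)) < 107/(5·5t) = (107/25)/t.
Thus |(9t - 7)/(5t + 8) − (9/5)| < ε whenever t > (107/25)/ε.
Take N_0 = (107/25)/ε. If t > N_0 then |(9t - 7)/(5t + 8) − (9/5)| < (107/25)/t < ε.

N_0 = (107/25)/ε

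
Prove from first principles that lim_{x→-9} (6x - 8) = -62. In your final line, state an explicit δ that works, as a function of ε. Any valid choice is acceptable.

Suppose ε > 0. We need δ > 0 so that 0 < |x + 9| < δ implies |(6x - 8) + 62| < ε.
|(6x - 8) + 62| = |6x + 54| = 6|x + 9|.
Thus it suffices that |x + 9| < ε/6.
Choosing δ = ε/6 gives |(6x - 8) + 62| = 6|x + 9| < ε whenever |x + 9| < δ.

δ = ε/6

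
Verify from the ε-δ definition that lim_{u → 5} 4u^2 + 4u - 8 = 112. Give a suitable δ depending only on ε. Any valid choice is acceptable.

δ = min(1, ε/48)

Let ε > 0 be given. We want δ > 0 such that 0 < |u − 5| < δ implies |(4u^2 + 4u - 8) − 112| < ε.
(4u^2 + 4u - 8) − 112 = 4u^2 + 4u - 120 = (u − 5)(4u + 24).
So |(4u^2 + 4u - 8) − 112| = |u − 5|·|4u + 24|.
Require δ ≤ 1. Then |u − 5| < 1 gives |u| < 6, and by the triangle inequality |4u + 24| ≤ 4·6 + 24 = 48.
Hence |(4u^2 + 4u - 8) − 112| ≤ 48|u − 5| < ε provided |u − 5| < ε/48.
Take δ = min(1, ε/48). Then 0 < |u − 5| < δ gives both |u − 5| < 1 and |u − 5| < ε/48, so |(4u^2 + 4u - 8) − 112| < ε.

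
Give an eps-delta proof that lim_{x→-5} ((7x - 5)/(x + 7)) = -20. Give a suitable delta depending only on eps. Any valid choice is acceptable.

Let eps > 0 be given. We want delta > 0 with 0 < |x + 5| < delta ⇒ |(7x - 5)/(x + 7) + 20| < eps.
Combining over a common denominator, (7x - 5)/(x + 7) + 20 = [(7x - 5)·2 − (-40)·(x + 7)] / [2·(x + 7)] = 54(x + 5) / (2(x + 7)).
So |(7x - 5)/(x + 7) + 20| = 54|x + 5| / (2·|x + 7|).
Restrict delta ≤ 1. Then |x + 5| < 1 gives |x + 7| = |(x + 5) + 2| ≥ 2 − 1 = 1.
Hence |(7x - 5)/(x + 7) + 20| < 54|x + 5|/(2·1) = 27|x + 5|, which is < eps once |x + 5| < (1/27)eps.
Take delta = min(1, (1/27)eps). Then 0 < |x + 5| < delta forces both bounds, so |(7x - 5)/(x + 7) + 20| < eps.

delta = min(1, (1/27)eps)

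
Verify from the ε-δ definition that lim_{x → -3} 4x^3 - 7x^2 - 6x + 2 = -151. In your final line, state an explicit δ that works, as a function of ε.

Let ε > 0. We want δ > 0 such that 0 < |x + 3| < δ implies |(4x^3 - 7x^2 - 6x + 2) + 151| < ε.
(4x^3 - 7x^2 - 6x + 2) + 151 = 4x^3 - 7x^2 - 6x + 153 = (x + 3)(4x^2 - 19x + 51).
So |(4x^3 - 7x^2 - 6x + 2) + 151| = |x + 3|·|4x^2 - 19x + 51|.
Require δ ≤ 1. Then |x + 3| < 1 gives |x| < 4, and by the triangle inequality |4x^2 - 19x + 51| ≤ 4·4^2 + 19·4 + 51 = 191.
Hence |(4x^3 - 7x^2 - 6x + 2) + 151| ≤ 191|x + 3| < ε provided |x + 3| < ε/191.
Choosing δ = min(1, ε/191) ensures both conditions, hence |(4x^3 - 7x^2 - 6x + 2) + 151| < ε.

δ = min(1, ε/191)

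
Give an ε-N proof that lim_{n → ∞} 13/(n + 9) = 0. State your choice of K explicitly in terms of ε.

K = 13/ε

Suppose ε > 0. For n ≥ 1, |13/(n + 9) − 0| = 13/(n + 9) ≤ 13/n.
We need 13/n < ε, i.e. n > 13/ε.
Take K = 13/ε. If n > K then |13/(n + 9)| ≤ 13/n < ε.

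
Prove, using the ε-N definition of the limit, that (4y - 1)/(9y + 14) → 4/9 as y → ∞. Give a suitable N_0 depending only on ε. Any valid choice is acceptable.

Let ε > 0 be given. We seek N_0 > 0 such that y > N_0 implies |(4y - 1)/(9y + 14) − (4/9)| < ε.
(4y - 1)/(9y + 14) − (4/9) = (9(4y - 1) − 4(9y + 14)) / (9(9y + 14)) = -65/(9(9y + 14)).
For y > 0 we have 9y + 14 > 9y, so |(4y - 1)/(9y + 14) − (4/9)| = 65/(9(9y + 14)) < 65/(9·9y) = (65/81)/y.
Thus |(4y - 1)/(9y + 14) − (4/9)| < ε whenever y > (65/81)/ε.
Take N_0 = (65/81)/ε. If y > N_0 then |(4y - 1)/(9y + 14) − (4/9)| < (65/81)/y < ε.

N_0 = (65/81)/ε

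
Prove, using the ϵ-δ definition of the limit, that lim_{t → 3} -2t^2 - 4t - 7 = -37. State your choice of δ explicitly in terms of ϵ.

Let ϵ > 0 be given. We want δ > 0 such that 0 < |t − 3| < δ implies |(-2t^2 - 4t - 7) + 37| < ϵ.
(-2t^2 - 4t - 7) + 37 = -2t^2 - 4t + 30 = (t − 3)(-2t - 10).
So |(-2t^2 - 4t - 7) + 37| = |t − 3|·|-2t - 10|.
Require δ ≤ 2. Then |t − 3| < 2 gives |t| < 5, and by the triangle inequality |-2t - 10| ≤ 2·5 + 10 = 20.
Hence |(-2t^2 - 4t - 7) + 37| ≤ 20|t − 3| < ϵ provided |t − 3| < ϵ/20.
Choosing δ = min(2, ϵ/20) ensures both conditions, hence |(-2t^2 - 4t - 7) + 37| < ϵ.

δ = min(2, ϵ/20)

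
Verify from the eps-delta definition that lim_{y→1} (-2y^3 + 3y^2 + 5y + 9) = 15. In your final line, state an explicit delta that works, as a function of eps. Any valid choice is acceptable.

Let eps > 0. We want delta > 0 such that 0 < |y − 1| < delta implies |(-2y^3 + 3y^2 + 5y + 9) − 15| < eps.
(-2y^3 + 3y^2 + 5y + 9) − 15 = -2y^3 + 3y^2 + 5y - 6 = (y − 1)(-2y^2 + y + 6).
So |(-2y^3 + 3y^2 + 5y + 9) − 15| = |y − 1|·|-2y^2 + y + 6|.
Assume first that |y − 1| < 1, so |y| < 2. Then |-2y^2 + y + 6| ≤ 2·2^2 + 2 + 6 = 16.
Hence |(-2y^3 + 3y^2 + 5y + 9) − 15| ≤ 16|y − 1| < eps provided |y − 1| < eps/16.
Take delta = min(1, eps/16). Then 0 < |y − 1| < delta gives both |y − 1| < 1 and |y − 1| < eps/16, so |(-2y^3 + 3y^2 + 5y + 9) − 15| < eps.

delta = min(1, eps/16)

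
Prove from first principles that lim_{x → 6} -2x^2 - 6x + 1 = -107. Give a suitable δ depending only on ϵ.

δ = min(1, ϵ/32)

Suppose ϵ > 0. We want δ > 0 such that 0 < |x − 6| < δ implies |(-2x^2 - 6x + 1) + 107| < ϵ.
(-2x^2 - 6x + 1) + 107 = -2x^2 - 6x + 108 = (x − 6)(-2x - 18).
So |(-2x^2 - 6x + 1) + 107| = |x − 6|·|-2x - 18|.
Assume first that |x − 6| < 1, so |x| < 7. Then |-2x - 18| ≤ 2·7 + 18 = 32.
Hence |(-2x^2 - 6x + 1) + 107| ≤ 32|x − 6| < ϵ provided |x − 6| < ϵ/32.
Take δ = min(1, ϵ/32). Then 0 < |x − 6| < δ gives both |x − 6| < 1 and |x − 6| < ϵ/32, so |(-2x^2 - 6x + 1) + 107| < ϵ.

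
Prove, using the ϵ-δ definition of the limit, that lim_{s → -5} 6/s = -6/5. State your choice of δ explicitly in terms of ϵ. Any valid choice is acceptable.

δ = min(5/2, (25/12)ϵ)

Suppose ϵ > 0. We seek δ > 0 such that 0 < |s + 5| < δ implies |6/s + 6/5| < ϵ.
|6/s + 6/5| = 6·|-5 − s|/(5·|s|) = 6|s + 5|/(5|s|).
Require δ ≤ 5/2 so that |s| > 5 − 5/2 = 5/2, hence 5|s| > 25/2.
Then |6/s + 6/5| < 6|s + 5|/(25/2), which is < ϵ when |s + 5| < (25/12)ϵ.
Take δ = min(5/2, (25/12)ϵ). Then 0 < |s + 5| < δ gives both |s + 5| < 5/2 and |s + 5| < (25/12)ϵ, so |6/s + 6/5| < ϵ.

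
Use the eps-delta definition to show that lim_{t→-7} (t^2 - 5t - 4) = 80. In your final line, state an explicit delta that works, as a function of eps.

Fix eps > 0. We want delta > 0 such that 0 < |t + 7| < delta implies |(t^2 - 5t - 4) − 80| < eps.
(t^2 - 5t - 4) − 80 = t^2 - 5t - 84 = (t + 7)(t - 12).
So |(t^2 - 5t - 4) − 80| = |t + 7|·|t - 12|.
Assume first that |t + 7| < 2, so |t| < 9. Then |t - 12| ≤ 9 + 12 = 21.
Hence |(t^2 - 5t - 4) − 80| ≤ 21|t + 7| < eps provided |t + 7| < eps/21.
Take delta = min(2, eps/21). Then 0 < |t + 7| < delta gives both |t + 7| < 2 and |t + 7| < eps/21, so |(t^2 - 5t - 4) − 80| < eps.

delta = min(2, eps/21)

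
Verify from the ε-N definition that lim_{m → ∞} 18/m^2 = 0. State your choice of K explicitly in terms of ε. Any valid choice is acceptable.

Let ε > 0. For m ≥ 1, |18/m^2 − 0| = 18/m^2.
18/m^2 < ε ⇔ m^2 > 18/ε ⇔ m > (18/ε)^{1/2}.
Take K = (18/ε)^{1/2}. Then m > K implies 18/m^2 < ε.

K = (18/ε)^{1/2}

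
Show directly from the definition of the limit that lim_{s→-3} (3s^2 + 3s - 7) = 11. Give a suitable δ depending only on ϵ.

δ = min(1, ϵ/18)

Fix ϵ > 0. We want δ > 0 such that 0 < |s + 3| < δ implies |(3s^2 + 3s - 7) − 11| < ϵ.
(3s^2 + 3s - 7) − 11 = 3s^2 + 3s - 18 = (s + 3)(3s - 6).
So |(3s^2 + 3s - 7) − 11| = |s + 3|·|3s - 6|.
Require δ ≤ 1. Then |s + 3| < 1 gives |s| < 4, and by the triangle inequality |3s - 6| ≤ 3·4 + 6 = 18.
Hence |(3s^2 + 3s - 7) − 11| ≤ 18|s + 3| < ϵ provided |s + 3| < ϵ/18.
Take δ = min(1, ϵ/18). Then 0 < |s + 3| < δ gives both |s + 3| < 1 and |s + 3| < ϵ/18, so |(3s^2 + 3s - 7) − 11| < ϵ.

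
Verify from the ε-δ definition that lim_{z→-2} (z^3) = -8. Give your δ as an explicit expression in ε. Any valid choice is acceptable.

Suppose ε > 0. We seek δ > 0 with 0 < |z + 2| < δ ⇒ |z^3 + 8| < ε.
Factor: z^3 + 8 = (z + 2)(z^2 - 2z + 4), so |z^3 + 8| = |z + 2|·|z^2 - 2z + 4|.
Restrict δ ≤ 2. Then |z + 2| < 2 gives |z| < 4, so by the triangle inequality |z^2 - 2z + 4| ≤ 4^2 + 2·4 + 4 = 28.
Hence |z^3 + 8| ≤ 28|z + 2|, which is < ε once |z + 2| < ε/28.
Take δ = min(2, ε/28). If 0 < |z + 2| < δ then both bounds hold and |z^3 + 8| ≤ 28|z + 2| < 28·(ε/28) = ε.

δ = min(2, ε/28)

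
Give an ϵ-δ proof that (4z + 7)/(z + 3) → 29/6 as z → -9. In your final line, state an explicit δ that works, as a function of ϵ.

Let ϵ > 0 be given. We want δ > 0 with 0 < |z + 9| < δ ⇒ |(4z + 7)/(z + 3) − (29/6)| < ϵ.
Combining over a common denominator, (4z + 7)/(z + 3) − (29/6) = [(4z + 7)·(-6) − (-29)·(z + 3)] / [(-6)·(z + 3)] = 5(z + 9) / ((-6)(z + 3)).
So |(4z + 7)/(z + 3) − (29/6)| = 5|z + 9| / (6·|z + 3|).
Restrict δ ≤ 3. Then |z + 9| < 3 gives |z + 3| = |(z + 9) + (-6)| ≥ 6 − 3 = 3.
Hence |(4z + 7)/(z + 3) − (29/6)| < 5|z + 9|/(6·3) = (5/18)|z + 9|, which is < ϵ once |z + 9| < (18/5)ϵ.
Take δ = min(3, (18/5)ϵ). Then 0 < |z + 9| < δ forces both bounds, so |(4z + 7)/(z + 3) − (29/6)| < ϵ.

δ = min(3, (18/5)ϵ)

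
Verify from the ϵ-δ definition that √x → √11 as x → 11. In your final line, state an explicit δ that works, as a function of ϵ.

δ = min(11, √11·ϵ)

Suppose ϵ > 0. We want δ > 0 such that 0 < |x − 11| < δ implies |√x − √11| < ϵ.
Rationalise: √x − √11 = (x − 11)/(√x + √11), so |√x − √11| = |x − 11|/(√x + √11).
Restrict δ ≤ 11 so that |x − 11| < 11 forces x > 0, and then √x + √11 > √11.
Hence |√x − √11| < |x − 11|/√11, which is < ϵ once |x − 11| < √11·ϵ.
Take δ = min(11, √11·ϵ). If 0 < |x − 11| < δ then x > 0 and |√x − √11| < |x − 11|/√11 < ϵ.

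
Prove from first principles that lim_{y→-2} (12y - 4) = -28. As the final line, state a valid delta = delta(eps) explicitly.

Let eps > 0. We need delta > 0 so that 0 < |y + 2| < delta implies |(12y - 4) + 28| < eps.
Since (12y - 4) + 28 = 12(y + 2), we have |(12y - 4) + 28| = 12|y + 2|.
So 12|y + 2| < eps exactly when |y + 2| < eps/12.
Take delta = eps/12. If 0 < |y + 2| < delta then |(12y - 4) + 28| = 12|y + 2| < 12·(eps/12) = eps.

delta = eps/12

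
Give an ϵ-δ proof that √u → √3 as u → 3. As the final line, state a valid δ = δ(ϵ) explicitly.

δ = min(3, √3·ϵ)

Let ϵ > 0 be given. We want δ > 0 such that 0 < |u − 3| < δ implies |√u − √3| < ϵ.
Multiplying by the conjugate, |√u − √3| = |u − 3|/(√u + √3).
Restrict δ ≤ 3 so that |u − 3| < 3 forces u > 0, and then √u + √3 > √3.
Hence |√u − √3| < |u − 3|/√3, which is < ϵ once |u − 3| < √3·ϵ.
Take δ = min(3, √3·ϵ). If 0 < |u − 3| < δ then u > 0 and |√u − √3| < |u − 3|/√3 < ϵ.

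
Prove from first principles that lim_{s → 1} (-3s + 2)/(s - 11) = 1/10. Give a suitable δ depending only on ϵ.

δ = min(5, (50/31)ϵ)

Fix ϵ > 0. We want δ > 0 with 0 < |s − 1| < δ ⇒ |(-3s + 2)/(s - 11) − (1/10)| < ϵ.
Combining over a common denominator, (-3s + 2)/(s - 11) − (1/10) = [(-3s + 2)·(-10) − (-1)·(s - 11)] / [(-10)·(s - 11)] = 31(s − 1) / ((-10)(s - 11)).
So |(-3s + 2)/(s - 11) − (1/10)| = 31|s − 1| / (10·|s − 11|).
Require δ ≤ 5, so |s − 11| ≥ |-10| − |s − 1| > 10 − 5 = 5.
Hence |(-3s + 2)/(s - 11) − (1/10)| < 31|s − 1|/(10·5) = (31/50)|s − 1|, which is < ϵ once |s − 1| < (50/31)ϵ.
Take δ = min(5, (50/31)ϵ). Then 0 < |s − 1| < δ forces both bounds, so |(-3s + 2)/(s - 11) − (1/10)| < ϵ.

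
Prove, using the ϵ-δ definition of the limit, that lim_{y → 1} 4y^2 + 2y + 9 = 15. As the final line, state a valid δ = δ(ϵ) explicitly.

Fix ϵ > 0. We want δ > 0 such that 0 < |y − 1| < δ implies |(4y^2 + 2y + 9) − 15| < ϵ.
(4y^2 + 2y + 9) − 15 = 4y^2 + 2y - 6 = (y − 1)(4y + 6).
So |(4y^2 + 2y + 9) − 15| = |y − 1|·|4y + 6|.
Require δ ≤ 2. Then |y − 1| < 2 gives |y| < 3, and by the triangle inequality |4y + 6| ≤ 4·3 + 6 = 18.
Hence |(4y^2 + 2y + 9) − 15| ≤ 18|y − 1| < ϵ provided |y − 1| < ϵ/18.
Take δ = min(2, ϵ/18). Then 0 < |y − 1| < δ gives both |y − 1| < 2 and |y − 1| < ϵ/18, so |(4y^2 + 2y + 9) − 15| < ϵ.

δ = min(2, ϵ/18)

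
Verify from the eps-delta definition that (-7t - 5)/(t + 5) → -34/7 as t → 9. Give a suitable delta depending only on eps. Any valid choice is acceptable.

delta = min(7, (49/15)eps)

Let eps > 0. We want delta > 0 with 0 < |t − 9| < delta ⇒ |(-7t - 5)/(t + 5) + 34/7| < eps.
Combining over a common denominator, (-7t - 5)/(t + 5) + 34/7 = [(-7t - 5)·14 − (-68)·(t + 5)] / [14·(t + 5)] = -30(t − 9) / (14(t + 5)).
So |(-7t - 5)/(t + 5) + 34/7| = 30|t − 9| / (14·|t + 5|).
Require delta ≤ 7, so |t + 5| ≥ |14| − |t − 9| > 14 − 7 = 7.
Hence |(-7t - 5)/(t + 5) + 34/7| < 30|t − 9|/(14·7) = (15/49)|t − 9|, which is < eps once |t − 9| < (49/15)eps.
Take delta = min(7, (49/15)eps). Then 0 < |t − 9| < delta forces both bounds, so |(-7t - 5)/(t + 5) + 34/7| < eps.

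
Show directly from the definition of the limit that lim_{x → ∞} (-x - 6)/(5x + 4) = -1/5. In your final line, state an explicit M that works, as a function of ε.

M = (26/25)/ε

Let ε > 0 be given. We seek M > 0 such that x > M implies |(-x - 6)/(5x + 4) + 1/5| < ε.
(-x - 6)/(5x + 4) + 1/5 = (5(-x - 6) − (-1)(5x + 4)) / (5(5x + 4)) = -26/(5(5x + 4)).
For x > 0 we have 5x + 4 > 5x, so |(-x - 6)/(5x + 4) + 1/5| = 26/(5(5x + 4)) < 26/(5·5x) = (26/25)/x.
Thus |(-x - 6)/(5x + 4) + 1/5| < ε whenever x > (26/25)/ε.
Take M = (26/25)/ε. If x > M then |(-x - 6)/(5x + 4) + 1/5| < (26/25)/x < ε.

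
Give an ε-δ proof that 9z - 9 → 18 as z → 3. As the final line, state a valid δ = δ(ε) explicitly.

Let ε > 0. We need δ > 0 so that 0 < |z − 3| < δ implies |(9z - 9) − 18| < ε.
|(9z - 9) − 18| = |9z - 27| = 9|z − 3|.
So 9|z − 3| < ε exactly when |z − 3| < ε/9.
Take δ = ε/9. If 0 < |z − 3| < δ then |(9z - 9) − 18| = 9|z − 3| < 9·(ε/9) = ε.

δ = ε/9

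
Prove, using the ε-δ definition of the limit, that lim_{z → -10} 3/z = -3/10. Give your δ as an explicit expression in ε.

Fix ε > 0. We seek δ > 0 such that 0 < |z + 10| < δ implies |3/z + 3/10| < ε.
|3/z + 3/10| = 3·|-10 − z|/(10·|z|) = 3|z + 10|/(10|z|).
Restrict δ ≤ 5. Then |z + 10| < 5 gives |z| > 5, so 10|z| > 50.
Then |3/z + 3/10| < 3|z + 10|/50, which is < ε when |z + 10| < (50/3)ε.
Take δ = min(5, (50/3)ε). Then 0 < |z + 10| < δ gives both |z + 10| < 5 and |z + 10| < (50/3)ε, so |3/z + 3/10| < ε.

δ = min(5, (50/3)ε)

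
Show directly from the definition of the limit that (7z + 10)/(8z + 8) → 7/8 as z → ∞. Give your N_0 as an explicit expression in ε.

Suppose ε > 0. We seek N_0 > 0 such that z > N_0 implies |(7z + 10)/(8z + 8) − (7/8)| < ε.
(7z + 10)/(8z + 8) − (7/8) = (8(7z + 10) − 7(8z + 8)) / (8(8z + 8)) = 24/(8(8z + 8)).
For z > 0 we have 8z + 8 > 8z, so |(7z + 10)/(8z + 8) − (7/8)| = 24/(8(8z + 8)) < 24/(8·8z) = (3/8)/z.
Thus |(7z + 10)/(8z + 8) − (7/8)| < ε whenever z > (3/8)/ε.
Take N_0 = (3/8)/ε. If z > N_0 then |(7z + 10)/(8z + 8) − (7/8)| < (3/8)/z < ε.

N_0 = (3/8)/ε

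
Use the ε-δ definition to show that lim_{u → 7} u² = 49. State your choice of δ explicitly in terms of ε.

Fix ε > 0. We seek δ > 0 with 0 < |u − 7| < δ ⇒ |u² − 49| < ε.
Factor: u² − 49 = (u − 7)(u + 7), so |u² − 49| = |u − 7|·|u + 7|.
Restrict δ ≤ 1. Then |u − 7| < 1 gives |u| < 8, so by the triangle inequality |u + 7| ≤ 8 + 7 = 15.
Hence |u² − 49| ≤ 15|u − 7|, which is < ε once |u − 7| < ε/15.
Take δ = min(1, ε/15). If 0 < |u − 7| < δ then both bounds hold and |u² − 49| ≤ 15|u − 7| < 15·(ε/15) = ε.

δ = min(1, ε/15)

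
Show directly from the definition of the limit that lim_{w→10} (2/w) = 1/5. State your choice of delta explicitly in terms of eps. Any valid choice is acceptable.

Let eps > 0. We seek delta > 0 such that 0 < |w − 10| < delta implies |2/w − (1/5)| < eps.
|2/w − (1/5)| = 2·|10 − w|/(10·|w|) = 2|w − 10|/(10|w|).
Require delta ≤ 5 so that |w| > 10 − 5 = 5, hence 10|w| > 50.
Then |2/w − (1/5)| < 2|w − 10|/50, which is < eps when |w − 10| < 25eps.
Take delta = min(5, 25eps). Then 0 < |w − 10| < delta gives both |w − 10| < 5 and |w − 10| < 25eps, so |2/w − (1/5)| < eps.

delta = min(5, 25eps)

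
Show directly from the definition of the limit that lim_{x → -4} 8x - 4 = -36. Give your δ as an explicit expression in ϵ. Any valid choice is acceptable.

δ = ϵ/8

Let ϵ > 0. We need δ > 0 so that 0 < |x + 4| < δ implies |(8x - 4) + 36| < ϵ.
|(8x - 4) + 36| = |8x + 32| = 8|x + 4|.
Thus it suffices that |x + 4| < ϵ/8.
Take δ = ϵ/8. If 0 < |x + 4| < δ then |(8x - 4) + 36| = 8|x + 4| < 8·(ϵ/8) = ϵ.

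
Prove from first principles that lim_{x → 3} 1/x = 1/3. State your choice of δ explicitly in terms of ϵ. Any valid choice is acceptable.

Let ϵ > 0. We seek δ > 0 such that 0 < |x − 3| < δ implies |1/x − (1/3)| < ϵ.
|1/x − (1/3)| = |3 − x|/(3·|x|) = |x − 3|/(3|x|).
Require δ ≤ 3/2 so that |x| > 3 − 3/2 = 3/2, hence 3|x| > 9/2.
Then |1/x − (1/3)| < |x − 3|/(9/2), which is < ϵ when |x − 3| < (9/2)ϵ.
Take δ = min(3/2, (9/2)ϵ). Then 0 < |x − 3| < δ gives both |x − 3| < 3/2 and |x − 3| < (9/2)ϵ, so |1/x − (1/3)| < ϵ.

δ = min(3/2, (9/2)ϵ)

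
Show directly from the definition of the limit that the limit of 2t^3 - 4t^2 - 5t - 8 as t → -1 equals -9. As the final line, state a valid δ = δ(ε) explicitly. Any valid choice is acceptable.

Fix ε > 0. We want δ > 0 such that 0 < |t + 1| < δ implies |(2t^3 - 4t^2 - 5t - 8) + 9| < ε.
(2t^3 - 4t^2 - 5t - 8) + 9 = 2t^3 - 4t^2 - 5t + 1 = (t + 1)(2t^2 - 6t + 1).
So |(2t^3 - 4t^2 - 5t - 8) + 9| = |t + 1|·|2t^2 - 6t + 1|.
Require δ ≤ 1. Then |t + 1| < 1 gives |t| < 2, and by the triangle inequality |2t^2 - 6t + 1| ≤ 2·2^2 + 6·2 + 1 = 21.
Hence |(2t^3 - 4t^2 - 5t - 8) + 9| ≤ 21|t + 1| < ε provided |t + 1| < ε/21.
Choosing δ = min(1, ε/21) ensures both conditions, hence |(2t^3 - 4t^2 - 5t - 8) + 9| < ε.

δ = min(1, ε/21)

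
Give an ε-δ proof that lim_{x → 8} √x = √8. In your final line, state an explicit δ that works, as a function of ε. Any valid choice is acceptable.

δ = min(8, √8·ε)

Suppose ε > 0. We want δ > 0 such that 0 < |x − 8| < δ implies |√x − √8| < ε.
Rationalise: √x − √8 = (x − 8)/(√x + √8), so |√x − √8| = |x − 8|/(√x + √8).
Restrict δ ≤ 8 so that |x − 8| < 8 forces x > 0, and then √x + √8 > √8.
Hence |√x − √8| < |x − 8|/√8, which is < ε once |x − 8| < √8·ε.
Take δ = min(8, √8·ε). If 0 < |x − 8| < δ then x > 0 and |√x − √8| < |x − 8|/√8 < ε.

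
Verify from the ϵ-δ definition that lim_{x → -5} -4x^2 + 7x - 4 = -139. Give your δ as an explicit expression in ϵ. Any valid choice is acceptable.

Let ϵ > 0. We want δ > 0 such that 0 < |x + 5| < δ implies |(-4x^2 + 7x - 4) + 139| < ϵ.
(-4x^2 + 7x - 4) + 139 = -4x^2 + 7x + 135 = (x + 5)(-4x + 27).
So |(-4x^2 + 7x - 4) + 139| = |x + 5|·|-4x + 27|.
Assume first that |x + 5| < 2, so |x| < 7. Then |-4x + 27| ≤ 4·7 + 27 = 55.
Hence |(-4x^2 + 7x - 4) + 139| ≤ 55|x + 5| < ϵ provided |x + 5| < ϵ/55.
Choosing δ = min(2, ϵ/55) ensures both conditions, hence |(-4x^2 + 7x - 4) + 139| < ϵ.

δ = min(2, ϵ/55)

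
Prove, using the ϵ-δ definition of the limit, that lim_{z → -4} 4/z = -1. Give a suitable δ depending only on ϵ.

δ = min(2, 2ϵ)

Let ϵ > 0 be given. We seek δ > 0 such that 0 < |z + 4| < δ implies |4/z + 1| < ϵ.
|4/z + 1| = 4·|-4 − z|/(4·|z|) = 4|z + 4|/(4|z|).
Restrict δ ≤ 2. Then |z + 4| < 2 gives |z| > 2, so 4|z| > 8.
Then |4/z + 1| < 4|z + 4|/8, which is < ϵ when |z + 4| < 2ϵ.
Take δ = min(2, 2ϵ). Then 0 < |z + 4| < δ gives both |z + 4| < 2 and |z + 4| < 2ϵ, so |4/z + 1| < ϵ.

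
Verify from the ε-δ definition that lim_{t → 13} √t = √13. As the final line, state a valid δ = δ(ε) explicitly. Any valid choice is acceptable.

δ = min(13, √13·ε)

Let ε > 0. We want δ > 0 such that 0 < |t − 13| < δ implies |√t − √13| < ε.
Rationalise: √t − √13 = (t − 13)/(√t + √13), so |√t − √13| = |t − 13|/(√t + √13).
Restrict δ ≤ 13 so that |t − 13| < 13 forces t > 0, and then √t + √13 > √13.
Hence |√t − √13| < |t − 13|/√13, which is < ε once |t − 13| < √13·ε.
Take δ = min(13, √13·ε). If 0 < |t − 13| < δ then t > 0 and |√t − √13| < |t − 13|/√13 < ε.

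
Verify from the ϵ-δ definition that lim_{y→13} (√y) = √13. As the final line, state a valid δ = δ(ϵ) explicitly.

δ = min(13, √13·ϵ)

Suppose ϵ > 0. We want δ > 0 such that 0 < |y − 13| < δ implies |√y − √13| < ϵ.
Rationalise: √y − √13 = (y − 13)/(√y + √13), so |√y − √13| = |y − 13|/(√y + √13).
Restrict δ ≤ 13 so that |y − 13| < 13 forces y > 0, and then √y + √13 > √13.
Hence |√y − √13| < |y − 13|/√13, which is < ϵ once |y − 13| < √13·ϵ.
Take δ = min(13, √13·ϵ). If 0 < |y − 13| < δ then y > 0 and |√y − √13| < |y − 13|/√13 < ϵ.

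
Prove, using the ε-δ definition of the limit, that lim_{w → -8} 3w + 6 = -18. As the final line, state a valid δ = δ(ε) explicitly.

δ = ε/3

Suppose ε > 0. We need δ > 0 so that 0 < |w + 8| < δ implies |(3w + 6) + 18| < ε.
Since (3w + 6) + 18 = 3(w + 8), we have |(3w + 6) + 18| = 3|w + 8|.
So 3|w + 8| < ε exactly when |w + 8| < ε/3.
Choosing δ = ε/3 gives |(3w + 6) + 18| = 3|w + 8| < ε whenever |w + 8| < δ.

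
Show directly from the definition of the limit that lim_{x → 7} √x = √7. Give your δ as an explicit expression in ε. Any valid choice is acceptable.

Let ε > 0. We want δ > 0 such that 0 < |x − 7| < δ implies |√x − √7| < ε.
Multiplying by the conjugate, |√x − √7| = |x − 7|/(√x + √7).
Restrict δ ≤ 7 so that |x − 7| < 7 forces x > 0, and then √x + √7 > √7.
Hence |√x − √7| < |x − 7|/√7, which is < ε once |x − 7| < √7·ε.
Take δ = min(7, √7·ε). If 0 < |x − 7| < δ then x > 0 and |√x − √7| < |x − 7|/√7 < ε.

δ = min(7, √7·ε)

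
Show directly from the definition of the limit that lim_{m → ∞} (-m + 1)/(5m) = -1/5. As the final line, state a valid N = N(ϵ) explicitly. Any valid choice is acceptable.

Let ϵ > 0 be given. For m ≥ 1, |(-m + 1)/(5m) + 1/5| = |5|/(5(5m)) = 5/(5(5m)).
Since 5m ≥ 5m for m ≥ 1, this is ≤ 5/(5·5m) = (1/5)/m.
So |(-m + 1)/(5m) + 1/5| < ϵ whenever m > (1/5)/ϵ.
Take N = (1/5)/ϵ. If m > N then |(-m + 1)/(5m) + 1/5| ≤ (1/5)/m < ϵ.

N = (1/5)/ϵ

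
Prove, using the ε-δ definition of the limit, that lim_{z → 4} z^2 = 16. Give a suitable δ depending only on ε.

Suppose ε > 0. We seek δ > 0 with 0 < |z − 4| < δ ⇒ |z^2 − 16| < ε.
Factor: z^2 − 16 = (z − 4)(z + 4), so |z^2 − 16| = |z − 4|·|z + 4|.
Impose δ ≤ 1 so that |z| < 5; then |z + 4| ≤ 9.
Hence |z^2 − 16| ≤ 9|z − 4|, which is < ε once |z − 4| < ε/9.
Take δ = min(1, ε/9). If 0 < |z − 4| < δ then both bounds hold and |z^2 − 16| ≤ 9|z − 4| < 9·(ε/9) = ε.

δ = min(1, ε/9)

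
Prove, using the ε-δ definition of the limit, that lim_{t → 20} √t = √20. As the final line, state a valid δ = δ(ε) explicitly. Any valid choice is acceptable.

Suppose ε > 0. We want δ > 0 such that 0 < |t − 20| < δ implies |√t − √20| < ε.
Rationalise: √t − √20 = (t − 20)/(√t + √20), so |√t − √20| = |t − 20|/(√t + √20).
Restrict δ ≤ 20 so that |t − 20| < 20 forces t > 0, and then √t + √20 > √20.
Hence |√t − √20| < |t − 20|/√20, which is < ε once |t − 20| < √20·ε.
Take δ = min(20, √20·ε). If 0 < |t − 20| < δ then t > 0 and |√t − √20| < |t − 20|/√20 < ε.

δ = min(20, √20·ε)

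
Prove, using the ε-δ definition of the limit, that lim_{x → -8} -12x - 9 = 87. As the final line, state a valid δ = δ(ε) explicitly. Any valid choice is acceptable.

Let ε > 0 be given. We need δ > 0 so that 0 < |x + 8| < δ implies |(-12x - 9) − 87| < ε.
|(-12x - 9) − 87| = |-12x - 96| = 12|x + 8|.
Thus it suffices that |x + 8| < ε/12.
Choosing δ = ε/12 gives |(-12x - 9) − 87| = 12|x + 8| < ε whenever |x + 8| < δ.

δ = ε/12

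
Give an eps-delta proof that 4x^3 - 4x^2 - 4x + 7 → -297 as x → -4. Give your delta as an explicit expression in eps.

delta = min(1, eps/276)

Let eps > 0. We want delta > 0 such that 0 < |x + 4| < delta implies |(4x^3 - 4x^2 - 4x + 7) + 297| < eps.
(4x^3 - 4x^2 - 4x + 7) + 297 = 4x^3 - 4x^2 - 4x + 304 = (x + 4)(4x^2 - 20x + 76).
So |(4x^3 - 4x^2 - 4x + 7) + 297| = |x + 4|·|4x^2 - 20x + 76|.
Require delta ≤ 1. Then |x + 4| < 1 gives |x| < 5, and by the triangle inequality |4x^2 - 20x + 76| ≤ 4·5^2 + 20·5 + 76 = 276.
Hence |(4x^3 - 4x^2 - 4x + 7) + 297| ≤ 276|x + 4| < eps provided |x + 4| < eps/276.
Choosing delta = min(1, eps/276) ensures both conditions, hence |(4x^3 - 4x^2 - 4x + 7) + 297| < eps.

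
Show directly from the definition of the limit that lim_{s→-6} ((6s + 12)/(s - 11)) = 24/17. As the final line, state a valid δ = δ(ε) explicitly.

δ = min(17/2, (289/156)ε)

Let ε > 0. We want δ > 0 with 0 < |s + 6| < δ ⇒ |(6s + 12)/(s - 11) − (24/17)| < ε.
Combining over a common denominator, (6s + 12)/(s - 11) − (24/17) = [(6s + 12)·(-17) − (-24)·(s - 11)] / [(-17)·(s - 11)] = -78(s + 6) / ((-17)(s - 11)).
So |(6s + 12)/(s - 11) − (24/17)| = 78|s + 6| / (17·|s − 11|).
Restrict δ ≤ 17/2. Then |s + 6| < 17/2 gives |s − 11| = |(s + 6) + (-17)| ≥ 17 − 17/2 = 17/2.
Hence |(6s + 12)/(s - 11) − (24/17)| < 78|s + 6|/(17·(17/2)) = (156/289)|s + 6|, which is < ε once |s + 6| < (289/156)ε.
Take δ = min(17/2, (289/156)ε). Then 0 < |s + 6| < δ forces both bounds, so |(6s + 12)/(s - 11) − (24/17)| < ε.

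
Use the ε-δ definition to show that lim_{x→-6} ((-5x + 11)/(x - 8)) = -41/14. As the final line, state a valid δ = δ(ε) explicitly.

δ = min(7, (98/29)ε)

Fix ε > 0. We want δ > 0 with 0 < |x + 6| < δ ⇒ |(-5x + 11)/(x - 8) + 41/14| < ε.
Combining over a common denominator, (-5x + 11)/(x - 8) + 41/14 = [(-5x + 11)·(-14) − 41·(x - 8)] / [(-14)·(x - 8)] = 29(x + 6) / ((-14)(x - 8)).
So |(-5x + 11)/(x - 8) + 41/14| = 29|x + 6| / (14·|x − 8|).
Restrict δ ≤ 7. Then |x + 6| < 7 gives |x − 8| = |(x + 6) + (-14)| ≥ 14 − 7 = 7.
Hence |(-5x + 11)/(x - 8) + 41/14| < 29|x + 6|/(14·7) = (29/98)|x + 6|, which is < ε once |x + 6| < (98/29)ε.
Take δ = min(7, (98/29)ε). Then 0 < |x + 6| < δ forces both bounds, so |(-5x + 11)/(x - 8) + 41/14| < ε.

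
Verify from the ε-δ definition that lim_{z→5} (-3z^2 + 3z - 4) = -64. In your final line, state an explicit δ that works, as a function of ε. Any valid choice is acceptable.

δ = min(2, ε/33)

Let ε > 0. We want δ > 0 such that 0 < |z − 5| < δ implies |(-3z^2 + 3z - 4) + 64| < ε.
(-3z^2 + 3z - 4) + 64 = -3z^2 + 3z + 60 = (z − 5)(-3z - 12).
So |(-3z^2 + 3z - 4) + 64| = |z − 5|·|-3z - 12|.
Assume first that |z − 5| < 2, so |z| < 7. Then |-3z - 12| ≤ 3·7 + 12 = 33.
Hence |(-3z^2 + 3z - 4) + 64| ≤ 33|z − 5| < ε provided |z − 5| < ε/33.
Choosing δ = min(2, ε/33) ensures both conditions, hence |(-3z^2 + 3z - 4) + 64| < ε.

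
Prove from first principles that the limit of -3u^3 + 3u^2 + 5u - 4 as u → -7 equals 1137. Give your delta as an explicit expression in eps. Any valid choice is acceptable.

Suppose eps > 0. We want delta > 0 such that 0 < |u + 7| < delta implies |(-3u^3 + 3u^2 + 5u - 4) − 1137| < eps.
(-3u^3 + 3u^2 + 5u - 4) − 1137 = -3u^3 + 3u^2 + 5u - 1141 = (u + 7)(-3u^2 + 24u - 163).
So |(-3u^3 + 3u^2 + 5u - 4) − 1137| = |u + 7|·|-3u^2 + 24u - 163|.
Assume first that |u + 7| < 2, so |u| < 9. Then |-3u^2 + 24u - 163| ≤ 3·9^2 + 24·9 + 163 = 622.
Hence |(-3u^3 + 3u^2 + 5u - 4) − 1137| ≤ 622|u + 7| < eps provided |u + 7| < eps/622.
Take delta = min(2, eps/622). Then 0 < |u + 7| < delta gives both |u + 7| < 2 and |u + 7| < eps/622, so |(-3u^3 + 3u^2 + 5u - 4) − 1137| < eps.

delta = min(2, eps/622)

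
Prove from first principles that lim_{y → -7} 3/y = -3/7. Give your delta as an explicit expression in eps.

delta = min(7/2, (49/6)eps)

Fix eps > 0. We seek delta > 0 such that 0 < |y + 7| < delta implies |3/y + 3/7| < eps.
|3/y + 3/7| = 3·|-7 − y|/(7·|y|) = 3|y + 7|/(7|y|).
Require delta ≤ 7/2 so that |y| > 7 − 7/2 = 7/2, hence 7|y| > 49/2.
Then |3/y + 3/7| < 3|y + 7|/(49/2), which is < eps when |y + 7| < (49/6)eps.
Take delta = min(7/2, (49/6)eps). Then 0 < |y + 7| < delta gives both |y + 7| < 7/2 and |y + 7| < (49/6)eps, so |3/y + 3/7| < eps.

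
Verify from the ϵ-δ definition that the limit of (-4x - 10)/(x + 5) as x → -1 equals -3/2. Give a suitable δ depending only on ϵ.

Let ϵ > 0 be given. We want δ > 0 with 0 < |x + 1| < δ ⇒ |(-4x - 10)/(x + 5) + 3/2| < ϵ.
Combining over a common denominator, (-4x - 10)/(x + 5) + 3/2 = [(-4x - 10)·4 − (-6)·(x + 5)] / [4·(x + 5)] = -10(x + 1) / (4(x + 5)).
So |(-4x - 10)/(x + 5) + 3/2| = 10|x + 1| / (4·|x + 5|).
Require δ ≤ 2, so |x + 5| ≥ |4| − |x + 1| > 4 − 2 = 2.
Hence |(-4x - 10)/(x + 5) + 3/2| < 10|x + 1|/(4·2) = (5/4)|x + 1|, which is < ϵ once |x + 1| < (4/5)ϵ.
Take δ = min(2, (4/5)ϵ). Then 0 < |x + 1| < δ forces both bounds, so |(-4x - 10)/(x + 5) + 3/2| < ϵ.

δ = min(2, (4/5)ϵ)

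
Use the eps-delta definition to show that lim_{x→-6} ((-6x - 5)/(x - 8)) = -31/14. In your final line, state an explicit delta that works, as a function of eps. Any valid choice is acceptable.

delta = min(7, (98/53)eps)

Fix eps > 0. We want delta > 0 with 0 < |x + 6| < delta ⇒ |(-6x - 5)/(x - 8) + 31/14| < eps.
Combining over a common denominator, (-6x - 5)/(x - 8) + 31/14 = [(-6x - 5)·(-14) − 31·(x - 8)] / [(-14)·(x - 8)] = 53(x + 6) / ((-14)(x - 8)).
So |(-6x - 5)/(x - 8) + 31/14| = 53|x + 6| / (14·|x − 8|).
Require delta ≤ 7, so |x − 8| ≥ |-14| − |x + 6| > 14 − 7 = 7.
Hence |(-6x - 5)/(x - 8) + 31/14| < 53|x + 6|/(14·7) = (53/98)|x + 6|, which is < eps once |x + 6| < (98/53)eps.
Take delta = min(7, (98/53)eps). Then 0 < |x + 6| < delta forces both bounds, so |(-6x - 5)/(x - 8) + 31/14| < eps.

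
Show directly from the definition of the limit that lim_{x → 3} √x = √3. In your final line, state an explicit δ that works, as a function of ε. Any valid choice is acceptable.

δ = min(3, √3·ε)

Let ε > 0. We want δ > 0 such that 0 < |x − 3| < δ implies |√x − √3| < ε.
Rationalise: √x − √3 = (x − 3)/(√x + √3), so |√x − √3| = |x − 3|/(√x + √3).
Restrict δ ≤ 3 so that |x − 3| < 3 forces x > 0, and then √x + √3 > √3.
Hence |√x − √3| < |x − 3|/√3, which is < ε once |x − 3| < √3·ε.
Take δ = min(3, √3·ε). If 0 < |x − 3| < δ then x > 0 and |√x − √3| < |x − 3|/√3 < ε.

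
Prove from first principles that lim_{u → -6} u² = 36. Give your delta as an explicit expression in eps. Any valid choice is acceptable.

Let eps > 0. We seek delta > 0 with 0 < |u + 6| < delta ⇒ |u² − 36| < eps.
Factor: u² − 36 = (u + 6)(u - 6), so |u² − 36| = |u + 6|·|u - 6|.
Restrict delta ≤ 2. Then |u + 6| < 2 gives |u| < 8, so by the triangle inequality |u - 6| ≤ 8 + 6 = 14.
Hence |u² − 36| ≤ 14|u + 6|, which is < eps once |u + 6| < eps/14.
Take delta = min(2, eps/14). If 0 < |u + 6| < delta then both bounds hold and |u² − 36| ≤ 14|u + 6| < 14·(eps/14) = eps.

delta = min(2, eps/14)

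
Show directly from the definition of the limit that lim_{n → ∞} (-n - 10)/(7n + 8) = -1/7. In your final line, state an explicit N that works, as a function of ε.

Let ε > 0 be given. For n ≥ 1, |(-n - 10)/(7n + 8) + 1/7| = |-62|/(7(7n + 8)) = 62/(7(7n + 8)).
Since 7n + 8 ≥ 7n for n ≥ 1, this is ≤ 62/(7·7n) = (62/49)/n.
So |(-n - 10)/(7n + 8) + 1/7| < ε whenever n > (62/49)/ε.
Take N = (62/49)/ε. If n > N then |(-n - 10)/(7n + 8) + 1/7| ≤ (62/49)/n < ε.

N = (62/49)/ε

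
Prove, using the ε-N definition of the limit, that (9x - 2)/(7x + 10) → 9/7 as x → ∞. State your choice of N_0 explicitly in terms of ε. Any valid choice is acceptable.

N_0 = (104/49)/ε

Suppose ε > 0. We seek N_0 > 0 such that x > N_0 implies |(9x - 2)/(7x + 10) − (9/7)| < ε.
(9x - 2)/(7x + 10) − (9/7) = (7(9x - 2) − 9(7x + 10)) / (7(7x + 10)) = -104/(7(7x + 10)).
For x > 0 we have 7x + 10 > 7x, so |(9x - 2)/(7x + 10) − (9/7)| = 104/(7(7x + 10)) < 104/(7·7x) = (104/49)/x.
Thus |(9x - 2)/(7x + 10) − (9/7)| < ε whenever x > (104/49)/ε.
Take N_0 = (104/49)/ε. If x > N_0 then |(9x - 2)/(7x + 10) − (9/7)| < (104/49)/x < ε.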